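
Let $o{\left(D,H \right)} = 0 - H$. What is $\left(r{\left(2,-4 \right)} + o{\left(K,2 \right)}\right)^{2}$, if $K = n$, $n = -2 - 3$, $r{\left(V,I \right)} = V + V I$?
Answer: $64$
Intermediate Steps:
$r{\left(V,I \right)} = V + I V$
$n = -5$ ($n = -2 - 3 = -5$)
$K = -5$
$o{\left(D,H \right)} = - H$
$\left(r{\left(2,-4 \right)} + o{\left(K,2 \right)}\right)^{2} = \left(2 \left(1 - 4\right) - 2\right)^{2} = \left(2 \left(-3\right) - 2\right)^{2} = \left(-6 - 2\right)^{2} = \left(-8\right)^{2} = 64$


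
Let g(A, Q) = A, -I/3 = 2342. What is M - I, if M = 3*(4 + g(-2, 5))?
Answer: 7032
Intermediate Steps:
I = -7026 (I = -3*2342 = -7026)
M = 6 (M = 3*(4 - 2) = 3*2 = 6)
M - I = 6 - 1*(-7026) = 6 + 7026 = 7032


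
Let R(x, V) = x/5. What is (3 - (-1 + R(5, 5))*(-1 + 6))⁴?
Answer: 81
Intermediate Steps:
R(x, V) = x/5 (R(x, V) = x*(⅕) = x/5)
(3 - (-1 + R(5, 5))*(-1 + 6))⁴ = (3 - (-1 + (⅕)*5)*(-1 + 6))⁴ = (3 - (-1 + 1)*5)⁴ = (3 - 0*5)⁴ = (3 - 1*0)⁴ = (3 + 0)⁴ = 3⁴ = 81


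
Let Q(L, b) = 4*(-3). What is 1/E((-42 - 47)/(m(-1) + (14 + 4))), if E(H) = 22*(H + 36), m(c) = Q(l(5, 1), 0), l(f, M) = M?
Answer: 3/1397 ≈ 0.0021475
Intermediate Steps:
Q(L, b) = -12
m(c) = -12
E(H) = 792 + 22*H (E(H) = 22*(36 + H) = 792 + 22*H)
1/E((-42 - 47)/(m(-1) + (14 + 4))) = 1/(792 + 22*((-42 - 47)/(-12 + (14 + 4)))) = 1/(792 + 22*(-89/(-12 + 18))) = 1/(792 + 22*(-89/6)) = 1/(792 - 979/3) = 1/(1397/3) = 3/1397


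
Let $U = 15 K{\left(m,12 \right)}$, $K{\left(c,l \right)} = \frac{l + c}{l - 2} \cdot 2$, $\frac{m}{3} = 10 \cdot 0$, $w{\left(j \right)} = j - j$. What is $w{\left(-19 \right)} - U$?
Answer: $-36$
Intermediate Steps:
$w{\left(j \right)} = 0$
$m = 0$ ($m = 3 \cdot 10 \cdot 0 = 3 \cdot 0 = 0$)
$K{\left(c,l \right)} = \frac{2 \left(c + l\right)}{-2 + l}$ ($K{\left(c,l \right)} = \frac{c + l}{-2 + l} 2 = \frac{2 \left(c + l\right)}{-2 + l}$)
$U = 36$ ($U = 15 \frac{2 \left(0 + 12\right)}{-2 + 12} = 15 \cdot 2 \cdot \frac{1}{10} \cdot 12 = 15 \cdot \frac{12}{5} = 36$)
$w{\left(-19 \right)} - U = 0 - 36 = -36$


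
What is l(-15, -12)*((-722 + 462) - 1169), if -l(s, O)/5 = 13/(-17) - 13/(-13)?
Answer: 28580/17 ≈ 1681.2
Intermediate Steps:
l(s, O) = -20/17 (l(s, O) = -5*(13/(-17) - 13/(-13)) = -5*(13*(-1/17) - 13*(-1/13)) = -5*(-13/17 + 1) = -5*4/17 = -20/17)
l(-15, -12)*((-722 + 462) - 1169) = -20*((-722 + 462) - 1169)/17 = -20*(-260 - 1169)/17 = -20/17*(-1429) = 28580/17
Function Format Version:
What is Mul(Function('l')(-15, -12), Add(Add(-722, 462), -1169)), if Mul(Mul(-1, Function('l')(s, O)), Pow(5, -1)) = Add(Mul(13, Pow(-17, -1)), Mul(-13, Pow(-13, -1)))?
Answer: Rational(28580, 17) ≈ 1681.2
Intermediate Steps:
Function('l')(s, O) = Rational(-20, 17) (Function('l')(s, O) = Mul(-5, Add(Mul(13, Pow(-17, -1)), Mul(-13, Pow(-13, -1)))) = Mul(-5, Add(Mul(13, Rational(-1, 17)), Mul(-13, Rational(-1, 13)))) = Mul(-5, Add(Rational(-13, 17), 1)) = Mul(-5, Rational(4, 17)) = Rational(-20, 17))
Mul(Function('l')(-15, -12), Add(Add(-722, 462), -1169)) = Mul(Rational(-20, 17), Add(Add(-722, 462), -1169)) = Mul(Rational(-20, 17), Add(-260, -1169)) = Mul(Rational(-20, 17), -1429) = Rational(28580, 17)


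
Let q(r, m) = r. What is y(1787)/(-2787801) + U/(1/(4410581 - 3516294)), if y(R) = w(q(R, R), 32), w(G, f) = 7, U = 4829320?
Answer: 12039949647593046833/2787801 ≈ 4.3188e+12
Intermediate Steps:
y(R) = 7
y(1787)/(-2787801) + U/(1/(4410581 - 3516294)) = 7/(-2787801) + 4829320/(1/(4410581 - 3516294)) = 7*(-1/2787801) + 4829320/(1/894287) = -7/2787801 + 4829320/(1/894287) = -7/2787801 + 4829320*894287 = -7/2787801 + 4318798094840 = 12039949647593046833/2787801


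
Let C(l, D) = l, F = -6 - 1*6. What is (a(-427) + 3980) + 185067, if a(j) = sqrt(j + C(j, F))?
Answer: 189047 + I*sqrt(854) ≈ 1.8905e+5 + 29.223*I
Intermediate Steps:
F = -12 (F = -6 - 6 = -12)
a(j) = sqrt(2)*sqrt(j) (a(j) = sqrt(j + j) = sqrt(2*j) = sqrt(2)*sqrt(j))
(a(-427) + 3980) + 185067 = (sqrt(2)*sqrt(-427) + 3980) + 185067 = (sqrt(2)*(I*sqrt(427)) + 3980) + 185067 = (I*sqrt(854) + 3980) + 185067 = (3980 + I*sqrt(854)) + 185067 = 189047 + I*sqrt(854)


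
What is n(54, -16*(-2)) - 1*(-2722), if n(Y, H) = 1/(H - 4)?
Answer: 76217/28 ≈ 2722.0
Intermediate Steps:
n(Y, H) = 1/(-4 + H)
n(54, -16*(-2)) - 1*(-2722) = 1/(-4 - 16*(-2)) - 1*(-2722) = 1/(-4 + 32) + 2722 = 1/28 + 2722 = 76217/28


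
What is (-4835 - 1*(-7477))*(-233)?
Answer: -615586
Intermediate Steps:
(-4835 - 1*(-7477))*(-233) = (-4835 + 7477)*(-233) = 2642*(-233) = -615586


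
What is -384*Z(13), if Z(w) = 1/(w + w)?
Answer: -192/13 ≈ -14.769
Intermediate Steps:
Z(w) = 1/(2*w)
-384*Z(13) = -192/13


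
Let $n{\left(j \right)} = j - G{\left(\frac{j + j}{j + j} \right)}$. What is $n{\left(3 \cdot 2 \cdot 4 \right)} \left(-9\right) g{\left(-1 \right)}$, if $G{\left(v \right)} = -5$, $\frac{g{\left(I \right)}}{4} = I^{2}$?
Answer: $-1044$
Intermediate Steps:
$g{\left(I \right)} = 4 I^{2}$
$n{\left(j \right)} = 5 + j$ ($n{\left(j \right)} = j - -5 = j + 5 = 5 + j$)
$n{\left(3 \cdot 2 \cdot 4 \right)} \left(-9\right) g{\left(-1 \right)} = \left(5 + 3 \cdot 2 \cdot 4\right) \left(-9\right) 4 \left(-1\right)^{2} = \left(5 + 6 \cdot 4\right) \left(-9\right) 4 \cdot 1 = \left(5 + 24\right) \left(-9\right) 4 = 29 \left(-9\right) 4 = \left(-261\right) 4 = -1044$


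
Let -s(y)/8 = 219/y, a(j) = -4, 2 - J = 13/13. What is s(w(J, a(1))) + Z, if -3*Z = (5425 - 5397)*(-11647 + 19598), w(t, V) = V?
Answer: -221314/3 ≈ -73771.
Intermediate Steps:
J = 1 (J = 2 - 13/13 = 2 - 1*1 = 2 - 1 = 1)
s(y) = -1752/y
Z = -222628/3 (Z = -(5425 - 5397)*(-11647 + 19598)/3 = -28*7951/3 = -1/3*222628 = -222628/3 ≈ -74209.)
s(w(J, a(1))) + Z = -1752/(-4) - 222628/3 = -1752*(-1/4) - 222628/3 = 438 - 222628/3 = -221314/3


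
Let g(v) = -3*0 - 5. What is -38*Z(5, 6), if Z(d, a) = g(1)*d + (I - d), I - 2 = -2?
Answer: 1140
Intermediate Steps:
I = 0 (I = 2 - 2 = 0)
g(v) = -5 (g(v) = 0 - 5 = -5)
Z(d, a) = -6*d (Z(d, a) = -5*d + (0 - d) = -5*d - d = -6*d)
-38*Z(5, 6) = -(-228)*5 = -38*(-30) = 1140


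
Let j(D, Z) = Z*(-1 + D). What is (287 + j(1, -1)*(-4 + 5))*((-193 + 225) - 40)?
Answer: -2296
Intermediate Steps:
(287 + j(1, -1)*(-4 + 5))*((-193 + 225) - 40) = (287 + (-(-1 + 1))*(-4 + 5))*((-193 + 225) - 40) = (287 - 1*0*1)*(32 - 40) = (287 + 0*1)*(-8) = (287 + 0)*(-8) = 287*(-8) = -2296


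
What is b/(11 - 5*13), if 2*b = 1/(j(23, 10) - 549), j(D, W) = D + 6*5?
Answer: 1/53568 ≈ 1.8668e-5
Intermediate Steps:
j(D, W) = 30 + D (j(D, W) = D + 30 = 30 + D)
b = -1/992 (b = 1/(2*((30 + 23) - 549)) = 1/(2*(53 - 549)) = (½)/(-496) = (½)*(-1/496) = -1/992 ≈ -0.0010081)
b/(11 - 5*13) = -1/(992*(11 - 5*13)) = -1/(992*(11 - 65)) = -1/992/(-54) = -1/992*(-1/54) = 1/53568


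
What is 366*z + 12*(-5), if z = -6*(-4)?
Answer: 8724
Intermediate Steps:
z = 24
366*z + 12*(-5) = 366*24 + 12*(-5) = 8784 - 60 = 8724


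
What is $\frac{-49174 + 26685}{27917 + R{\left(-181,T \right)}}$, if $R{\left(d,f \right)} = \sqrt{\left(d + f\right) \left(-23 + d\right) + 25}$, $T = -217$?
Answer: $- \frac{627825413}{779277672} + \frac{22489 \sqrt{81217}}{779277672} \approx -0.79743$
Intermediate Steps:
$R{\left(d,f \right)} = \sqrt{25 + \left(-23 + d\right) \left(d + f\right)}$ ($R{\left(d,f \right)} = \sqrt{\left(-23 + d\right) \left(d + f\right) + 25} = \sqrt{25 + \left(-23 + d\right) \left(d + f\right)}$)
$\frac{-49174 + 26685}{27917 + R{\left(-181,T \right)}} = \frac{-49174 + 26685}{27917 + \sqrt{25 + \left(-181\right)^{2} - -4163 - -4991 - -39277}} = - \frac{22489}{27917 + \sqrt{25 + 32761 + 4163 + 4991 + 39277}} = - \frac{22489}{27917 + \sqrt{81217}}$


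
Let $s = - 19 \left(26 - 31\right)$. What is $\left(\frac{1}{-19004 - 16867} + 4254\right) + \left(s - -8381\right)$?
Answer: $\frac{456637829}{35871} \approx 12730.0$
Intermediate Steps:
$s = 95$ ($s = \left(-19\right) \left(-5\right) = 95$)
$\left(\frac{1}{-19004 - 16867} + 4254\right) + \left(s - -8381\right) = \left(\frac{1}{-19004 - 16867} + 4254\right) + \left(95 - -8381\right) = \left(\frac{1}{-35871} + 4254\right) + \left(95 + 8381\right) = \left(- \frac{1}{35871} + 4254\right) + 8476 = \frac{152595233}{35871} + 8476 = \frac{456637829}{35871}$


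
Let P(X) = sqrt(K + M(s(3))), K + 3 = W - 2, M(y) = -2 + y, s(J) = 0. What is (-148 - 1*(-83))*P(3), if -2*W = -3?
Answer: -65*I*sqrt(22)/2 ≈ -152.44*I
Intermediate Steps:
W = 3/2 (W = -1/2*(-3) = 3/2 ≈ 1.5000)
K = -7/2 (K = -3 + (3/2 - 2) = -3 - 1/2 = -7/2 ≈ -3.5000)
P(X) = I*sqrt(22)/2 (P(X) = sqrt(-7/2 + (-2 + 0)) = sqrt(-7/2 - 2) = sqrt(-11/2) = I*sqrt(22)/2)
(-148 - 1*(-83))*P(3) = (-148 - 1*(-83))*(I*sqrt(22)/2) = (-148 + 83)*(I*sqrt(22)/2) = -65*I*sqrt(22)/2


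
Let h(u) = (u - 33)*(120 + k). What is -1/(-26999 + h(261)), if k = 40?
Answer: -1/9481 ≈ -0.00010547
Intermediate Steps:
h(u) = -5280 + 160*u (h(u) = (u - 33)*(120 + 40) = (-33 + u)*160 = -5280 + 160*u)
-1/(-26999 + h(261)) = -1/(-26999 + (-5280 + 160*261)) = -1/(-26999 + (-5280 + 41760)) = -1/(-26999 + 36480) = -1/9481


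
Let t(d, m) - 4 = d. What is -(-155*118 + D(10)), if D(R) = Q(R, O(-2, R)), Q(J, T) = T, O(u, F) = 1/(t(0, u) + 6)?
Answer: 182899/10 ≈ 18290.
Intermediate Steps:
t(d, m) = 4 + d
O(u, F) = 1/10 (O(u, F) = 1/((4 + 0) + 6) = 1/(4 + 6) = 1/10)
D(R) = 1/10
-(-155*118 + D(10)) = -(-155*118 + 1/10) = -(-18290 + 1/10) = -1*(-182899/10) = 182899/10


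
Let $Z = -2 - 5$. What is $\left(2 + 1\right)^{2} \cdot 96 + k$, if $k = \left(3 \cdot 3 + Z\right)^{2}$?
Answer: $868$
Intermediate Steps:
$Z = -7$ ($Z = -2 - 5 = -7$)
$k = 4$ ($k = \left(3 \cdot 3 - 7\right)^{2} = \left(9 - 7\right)^{2} = 2^{2} = 4$)
$\left(2 + 1\right)^{2} \cdot 96 + k = \left(2 + 1\right)^{2} \cdot 96 + 4 = 3^{2} \cdot 96 + 4 = 9 \cdot 96 + 4 = 864 + 4 = 868$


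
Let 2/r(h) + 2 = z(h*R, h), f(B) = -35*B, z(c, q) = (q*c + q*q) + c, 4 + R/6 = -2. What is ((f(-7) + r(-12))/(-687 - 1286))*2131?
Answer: -1203426844/4547765 ≈ -264.62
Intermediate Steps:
R = -36 (R = -24 + 6*(-2) = -24 - 12 = -36)
z(c, q) = c + q² + c*q (z(c, q) = (c*q + q²) + c = (q² + c*q) + c = c + q² + c*q)
r(h) = 2/(-2 - 36*h - 35*h²) (r(h) = 2/(-2 + (h*(-36) + h² + (h*(-36))*h)) = 2/(-2 + (-36*h + h² + (-36*h)*h)) = 2/(-2 + (-36*h + h² - 36*h²)) = 2/(-2 + (-36*h - 35*h²)) = 2/(-2 - 36*h - 35*h²))
((f(-7) + r(-12))/(-687 - 1286))*2131 = ((-35*(-7) + 2/(-2 - 36*(-12) - 35*(-12)²))/(-687 - 1286))*2131 = ((245 + 2/(-2 + 432 - 35*144))/(-1973))*2131 = ((245 + 2/(-2 + 432 - 5040))*(-1/1973))*2131 = ((245 + 2/(-4610))*(-1/1973))*2131 = ((245 + 2*(-1/4610))*(-1/1973))*2131 = ((245 - 1/2305)*(-1/1973))*2131 = ((564724/2305)*(-1/1973))*2131 = -564724/4547765*2131 = -1203426844/4547765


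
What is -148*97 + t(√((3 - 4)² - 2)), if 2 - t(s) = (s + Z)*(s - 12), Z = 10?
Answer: -14233 + 2*I ≈ -14233.0 + 2.0*I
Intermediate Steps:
t(s) = 2 - (-12 + s)*(10 + s) (t(s) = 2 - (s + 10)*(s - 12) = 2 - (10 + s)*(-12 + s) = 2 - (-12 + s)*(10 + s))
-148*97 + t(√((3 - 4)² - 2)) = -148*97 + (122 - (√((3 - 4)² - 2))² + 2*√((3 - 4)² - 2)) = -14356 + (122 - (√((-1)² - 2))² + 2*√((-1)² - 2)) = -14356 + (122 - (√(1 - 2))² + 2*√(1 - 2)) = -14356 + (122 - (√(-1))² + 2*√(-1)) = -14356 + (122 - I² + 2*I) = -14356 + (122 - 1*(-1) + 2*I) = -14356 + (122 + 1 + 2*I) = -14356 + (123 + 2*I) = -14233 + 2*I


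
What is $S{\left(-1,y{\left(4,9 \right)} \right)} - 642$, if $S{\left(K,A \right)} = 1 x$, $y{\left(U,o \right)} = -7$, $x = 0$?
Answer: $-642$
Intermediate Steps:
$S{\left(K,A \right)} = 0$ ($S{\left(K,A \right)} = 1 \cdot 0 = 0$)
$S{\left(-1,y{\left(4,9 \right)} \right)} - 642 = 0 - 642 = -642$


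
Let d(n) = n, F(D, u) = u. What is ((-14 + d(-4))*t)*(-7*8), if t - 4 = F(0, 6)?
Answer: 10080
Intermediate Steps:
t = 10 (t = 4 + 6 = 10)
((-14 + d(-4))*t)*(-7*8) = ((-14 - 4)*10)*(-7*8) = -18*10*(-56) = -180*(-56) = 10080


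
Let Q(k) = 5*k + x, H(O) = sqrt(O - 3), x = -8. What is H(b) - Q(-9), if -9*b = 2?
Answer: 53 + I*sqrt(29)/3 ≈ 53.0 + 1.7951*I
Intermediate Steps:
b = -2/9 (b = -1/9*2 = -2/9 ≈ -0.22222)
H(O) = sqrt(-3 + O)
Q(k) = -8 + 5*k (Q(k) = 5*k - 8 = -8 + 5*k)
H(b) - Q(-9) = sqrt(-3 - 2/9) - (-8 + 5*(-9)) = sqrt(-29/9) - (-8 - 45) = I*sqrt(29)/3 - 1*(-53) = I*sqrt(29)/3 + 53 = 53 + I*sqrt(29)/3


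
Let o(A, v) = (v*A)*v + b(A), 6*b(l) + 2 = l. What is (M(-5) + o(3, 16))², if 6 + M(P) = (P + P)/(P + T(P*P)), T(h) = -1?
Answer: 21003889/36 ≈ 5.8344e+5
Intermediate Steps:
b(l) = -⅓ + l/6
M(P) = -6 + 2*P/(-1 + P) (M(P) = -6 + (P + P)/(P - 1) = -6 + (2*P)/(-1 + P) = -6 + 2*P/(-1 + P))
o(A, v) = -⅓ + A/6 + A*v² (o(A, v) = (v*A)*v + (-⅓ + A/6) = (A*v)*v + (-⅓ + A/6) = A*v² + (-⅓ + A/6) = -⅓ + A/6 + A*v²)
(M(-5) + o(3, 16))² = (2*(3 - 2*(-5))/(-1 - 5) + (-⅓ + (⅙)*3 + 3*16²))² = (2*(3 + 10)/(-6) + (-⅓ + ½ + 3*256))² = (2*(-⅙)*13 + (-⅓ + ½ + 768))² = (-13/3 + 4609/6)² = (4583/6)² = 21003889/36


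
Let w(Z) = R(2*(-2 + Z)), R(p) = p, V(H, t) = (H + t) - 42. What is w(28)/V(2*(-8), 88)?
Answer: 26/15 ≈ 1.7333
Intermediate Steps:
V(H, t) = -42 + H + t
w(Z) = -4 + 2*Z (w(Z) = 2*(-2 + Z) = -4 + 2*Z)
w(28)/V(2*(-8), 88) = (-4 + 2*28)/(-42 + 2*(-8) + 88) = (-4 + 56)/(-42 - 16 + 88) = 52/30 = 52*(1/30) = 26/15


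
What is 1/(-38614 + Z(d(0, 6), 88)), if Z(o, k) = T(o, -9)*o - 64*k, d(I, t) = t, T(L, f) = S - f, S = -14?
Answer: -1/44276 ≈ -2.2586e-5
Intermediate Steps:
T(L, f) = -14 - f
Z(o, k) = -64*k - 5*o (Z(o, k) = (-14 - 1*(-9))*o - 64*k = (-14 + 9)*o - 64*k = -5*o - 64*k = -64*k - 5*o)
1/(-38614 + Z(d(0, 6), 88)) = 1/(-38614 + (-64*88 - 5*6)) = 1/(-38614 + (-5632 - 30)) = 1/(-38614 - 5662) = 1/(-44276) = -1/44276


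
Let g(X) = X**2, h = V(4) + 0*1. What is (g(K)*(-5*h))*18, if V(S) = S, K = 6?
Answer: -12960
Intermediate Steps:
h = 4 (h = 4 + 0*1 = 4 + 0 = 4)
(g(K)*(-5*h))*18 = (6**2*(-5*4))*18 = (36*(-20))*18 = -720*18 = -12960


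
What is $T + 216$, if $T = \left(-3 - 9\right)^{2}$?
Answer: $360$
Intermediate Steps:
$T = 144$ ($T = \left(-12\right)^{2} = 144$)
$T + 216 = 144 + 216 = 360$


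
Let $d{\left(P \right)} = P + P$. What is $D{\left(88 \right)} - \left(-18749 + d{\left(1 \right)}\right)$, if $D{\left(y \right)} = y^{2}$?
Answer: $26491$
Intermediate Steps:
$d{\left(P \right)} = 2 P$
$D{\left(88 \right)} - \left(-18749 + d{\left(1 \right)}\right) = 88^{2} - \left(-18749 + 2 \cdot 1\right) = 7744 - \left(-18749 + 2\right) = 7744 - -18747 = 7744 + 18747 = 26491$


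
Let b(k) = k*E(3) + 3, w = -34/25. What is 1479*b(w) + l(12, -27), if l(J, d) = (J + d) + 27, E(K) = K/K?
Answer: 60939/25 ≈ 2437.6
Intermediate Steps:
E(K) = 1
l(J, d) = 27 + J + d
w = -34/25 (w = -34*1/25 = -34/25 ≈ -1.3600)
b(k) = 3 + k (b(k) = k*1 + 3 = k + 3 = 3 + k)
1479*b(w) + l(12, -27) = 1479*(3 - 34/25) + (27 + 12 - 27) = 1479*(41/25) + 12 = 60639/25 + 12 = 60939/25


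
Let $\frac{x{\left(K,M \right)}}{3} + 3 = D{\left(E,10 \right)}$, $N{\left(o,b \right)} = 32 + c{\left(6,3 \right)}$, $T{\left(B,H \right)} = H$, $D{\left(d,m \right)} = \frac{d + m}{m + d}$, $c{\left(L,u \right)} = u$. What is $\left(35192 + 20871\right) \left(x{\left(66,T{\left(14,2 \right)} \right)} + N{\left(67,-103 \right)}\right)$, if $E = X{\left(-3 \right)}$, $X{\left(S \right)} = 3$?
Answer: $1625827$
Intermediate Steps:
$E = 3$
$D{\left(d,m \right)} = 1$ ($D{\left(d,m \right)} = \frac{d + m}{d + m} = 1$)
$N{\left(o,b \right)} = 35$ ($N{\left(o,b \right)} = 32 + 3 = 35$)
$x{\left(K,M \right)} = -6$ ($x{\left(K,M \right)} = -9 + 3 \cdot 1 = -9 + 3 = -6$)
$\left(35192 + 20871\right) \left(x{\left(66,T{\left(14,2 \right)} \right)} + N{\left(67,-103 \right)}\right) = \left(35192 + 20871\right) \left(-6 + 35\right) = 56063 \cdot 29 = 1625827$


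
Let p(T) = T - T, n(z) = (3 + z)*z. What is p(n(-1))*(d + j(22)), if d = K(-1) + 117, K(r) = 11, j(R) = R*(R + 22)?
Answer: 0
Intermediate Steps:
j(R) = R*(22 + R)
d = 128 (d = 11 + 117 = 128)
n(z) = z*(3 + z)
p(T) = 0
p(n(-1))*(d + j(22)) = 0*(128 + 22*(22 + 22)) = 0*(128 + 22*44) = 0*(128 + 968) = 0*1096 = 0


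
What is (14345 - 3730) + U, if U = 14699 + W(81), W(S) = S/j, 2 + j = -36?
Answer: 961851/38 ≈ 25312.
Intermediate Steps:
j = -38 (j = -2 - 36 = -38)
W(S) = -S/38 (W(S) = S/(-38) = S*(-1/38) = -S/38)
U = 558481/38 (U = 14699 - 1/38*81 = 14699 - 81/38 = 558481/38 ≈ 14697.)
(14345 - 3730) + U = (14345 - 3730) + 558481/38 = 10615 + 558481/38 = 961851/38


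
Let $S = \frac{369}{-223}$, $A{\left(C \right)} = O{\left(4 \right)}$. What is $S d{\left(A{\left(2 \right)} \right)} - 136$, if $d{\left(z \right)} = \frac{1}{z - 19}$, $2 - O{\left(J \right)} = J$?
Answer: $- \frac{212173}{1561} \approx -135.92$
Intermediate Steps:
$O{\left(J \right)} = 2 - J$
$A{\left(C \right)} = -2$ ($A{\left(C \right)} = 2 - 4 = -2$)
$d{\left(z \right)} = \frac{1}{-19 + z}$
$S = - \frac{369}{223}$ ($S = 369 \left(- \frac{1}{223}\right) = - \frac{369}{223} \approx -1.6547$)
$S d{\left(A{\left(2 \right)} \right)} - 136 = - \frac{369}{223 \left(-19 - 2\right)} - 136 = - \frac{369}{223 \left(-21\right)} - 136 = \left(- \frac{369}{223}\right) \left(- \frac{1}{21}\right) - 136 = \frac{123}{1561} - 136 = - \frac{212173}{1561}$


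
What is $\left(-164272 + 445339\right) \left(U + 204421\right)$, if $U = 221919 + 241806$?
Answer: $187793791782$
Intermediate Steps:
$U = 463725$
$\left(-164272 + 445339\right) \left(U + 204421\right) = \left(-164272 + 445339\right) \left(463725 + 204421\right) = 281067 \cdot 668146 = 187793791782$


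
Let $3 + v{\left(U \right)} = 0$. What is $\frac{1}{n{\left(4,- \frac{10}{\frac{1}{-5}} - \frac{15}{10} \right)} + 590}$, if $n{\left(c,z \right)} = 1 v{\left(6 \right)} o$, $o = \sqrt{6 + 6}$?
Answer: $\frac{295}{173996} + \frac{3 \sqrt{3}}{173996} \approx 0.0017253$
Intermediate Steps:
$v{\left(U \right)} = -3$ ($v{\left(U \right)} = -3 + 0 = -3$)
$o = 2 \sqrt{3}$ ($o = \sqrt{12} = 2 \sqrt{3} \approx 3.4641$)
$n{\left(c,z \right)} = - 6 \sqrt{3}$ ($n{\left(c,z \right)} = 1 \left(-3\right) 2 \sqrt{3} = - 3 \cdot 2 \sqrt{3} = - 6 \sqrt{3}$)
$\frac{1}{n{\left(4,- \frac{10}{\frac{1}{-5}} - \frac{15}{10} \right)} + 590} = \frac{1}{- 6 \sqrt{3} + 590} = \frac{1}{590 - 6 \sqrt{3}}$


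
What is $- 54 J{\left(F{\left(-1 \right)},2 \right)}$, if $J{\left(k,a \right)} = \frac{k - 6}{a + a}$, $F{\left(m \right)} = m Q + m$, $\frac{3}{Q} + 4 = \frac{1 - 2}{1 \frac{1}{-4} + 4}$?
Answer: $\frac{10881}{128} \approx 85.008$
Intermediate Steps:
$Q = - \frac{45}{64}$ ($Q = \frac{3}{-4 + \frac{1 - 2}{1 \frac{1}{-4} + 4}} = \frac{3}{-4 - \frac{1}{1 \left(- \frac{1}{4}\right) + 4}} = \frac{3}{-4 - \frac{1}{- \frac{1}{4} + 4}} = \frac{3}{-4 - \frac{1}{\frac{15}{4}}} = \frac{3}{-4 - \frac{4}{15}} = \frac{3}{- \frac{64}{15}} = 3 \left(- \frac{15}{64}\right) = - \frac{45}{64} \approx -0.70313$)
$F{\left(m \right)} = \frac{19 m}{64}$ ($F{\left(m \right)} = m \left(- \frac{45}{64}\right) + m = - \frac{45 m}{64} + m = \frac{19 m}{64}$)
$J{\left(k,a \right)} = \frac{-6 + k}{2 a}$
$- 54 J{\left(F{\left(-1 \right)},2 \right)} = - 54 \frac{-6 + \frac{19}{64} \left(-1\right)}{2 \cdot 2} = - 54 \cdot \frac{1}{2} \cdot \frac{1}{2} \left(-6 - \frac{19}{64}\right) = - 54 \cdot \frac{1}{2} \cdot \frac{1}{2} \left(- \frac{403}{64}\right) = \left(-54\right) \left(- \frac{403}{256}\right) = \frac{10881}{128}$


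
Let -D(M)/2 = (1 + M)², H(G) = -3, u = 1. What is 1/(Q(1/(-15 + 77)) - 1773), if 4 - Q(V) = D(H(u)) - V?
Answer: -62/109181 ≈ -0.00056786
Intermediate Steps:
D(M) = -2*(1 + M)²
Q(V) = 12 + V (Q(V) = 4 - (-2*(1 - 3)² - V) = 4 - (-2*(-2)² - V) = 4 - (-2*4 - V) = 4 - (-8 - V) = 4 + (8 + V) = 12 + V)
1/(Q(1/(-15 + 77)) - 1773) = 1/((12 + 1/(-15 + 77)) - 1773) = 1/((12 + 1/62) - 1773) = 1/(745/62 - 1773) = 1/(-109181/62) = -62/109181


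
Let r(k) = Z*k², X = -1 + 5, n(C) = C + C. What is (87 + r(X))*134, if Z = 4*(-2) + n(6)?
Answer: 20234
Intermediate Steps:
n(C) = 2*C
X = 4
Z = 4 (Z = 4*(-2) + 2*6 = -8 + 12 = 4)
r(k) = 4*k²
(87 + r(X))*134 = (87 + 4*4²)*134 = (87 + 4*16)*134 = (87 + 64)*134 = 151*134 = 20234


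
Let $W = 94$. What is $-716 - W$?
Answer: $-810$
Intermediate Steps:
$-716 - W = -716 - 94 = -810$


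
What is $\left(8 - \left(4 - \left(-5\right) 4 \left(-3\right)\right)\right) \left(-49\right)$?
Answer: $-3136$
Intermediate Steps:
$\left(8 - \left(4 - \left(-5\right) 4 \left(-3\right)\right)\right) \left(-49\right) = \left(8 - -56\right) \left(-49\right) = \left(8 + \left(60 - 4\right)\right) \left(-49\right) = \left(8 + 56\right) \left(-49\right) = 64 \left(-49\right) = -3136$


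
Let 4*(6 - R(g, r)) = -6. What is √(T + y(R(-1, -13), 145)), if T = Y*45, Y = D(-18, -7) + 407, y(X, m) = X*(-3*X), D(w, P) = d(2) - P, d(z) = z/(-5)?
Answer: 3*√8197/2 ≈ 135.81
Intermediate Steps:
d(z) = -z/5 (d(z) = z*(-⅕) = -z/5)
D(w, P) = -⅖ - P (D(w, P) = -⅕*2 - P = -⅖ - P)
R(g, r) = 15/2 (R(g, r) = 6 - ¼*(-6) = 6 + 3/2 = 15/2)
y(X, m) = -3*X²
Y = 2068/5 (Y = (-⅖ - 1*(-7)) + 407 = (-⅖ + 7) + 407 = 33/5 + 407 = 2068/5 ≈ 413.60)
T = 18612 (T = (2068/5)*45 = 18612)
√(T + y(R(-1, -13), 145)) = √(18612 - 3*(15/2)²) = √(18612 - 3*225/4) = √(18612 - 675/4) = √(73773/4) = 3*√8197/2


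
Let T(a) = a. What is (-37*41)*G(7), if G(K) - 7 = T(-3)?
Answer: -6068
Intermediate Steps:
G(K) = 4 (G(K) = 7 - 3 = 4)
(-37*41)*G(7) = -37*41*4 = -1517*4 = -6068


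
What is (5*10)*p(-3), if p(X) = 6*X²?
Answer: 2700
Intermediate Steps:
(5*10)*p(-3) = (5*10)*(6*(-3)²) = 50*(6*9) = 50*54 = 2700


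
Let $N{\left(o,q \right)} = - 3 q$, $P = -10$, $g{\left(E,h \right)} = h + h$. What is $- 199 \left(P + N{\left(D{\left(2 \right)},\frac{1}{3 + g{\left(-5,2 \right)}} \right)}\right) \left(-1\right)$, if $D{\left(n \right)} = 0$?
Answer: $- \frac{14527}{7} \approx -2075.3$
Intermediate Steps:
$g{\left(E,h \right)} = 2 h$
$- 199 \left(P + N{\left(D{\left(2 \right)},\frac{1}{3 + g{\left(-5,2 \right)}} \right)}\right) \left(-1\right) = - 199 \left(-10 - \frac{3}{3 + 2 \cdot 2}\right) \left(-1\right) = - 199 \left(-10 - \frac{3}{3 + 4}\right) \left(-1\right) = - 199 \left(-10 - \frac{3}{7}\right) \left(-1\right) = - 199 \left(\left(- \frac{73}{7}\right) \left(-1\right)\right) = \left(-199\right) \frac{73}{7} = - \frac{14527}{7}$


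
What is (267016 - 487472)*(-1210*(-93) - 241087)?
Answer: 28341161992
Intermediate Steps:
(267016 - 487472)*(-1210*(-93) - 241087) = -220456*(112530 - 241087) = -220456*(-128557) = 28341161992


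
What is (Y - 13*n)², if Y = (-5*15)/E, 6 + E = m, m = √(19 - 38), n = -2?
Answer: (12012*√19 + 40517*I)/(12*√19 + 17*I) ≈ 1133.1 + 406.35*I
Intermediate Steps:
m = I*√19 (m = √(-19) = I*√19 ≈ 4.3589*I)
E = -6 + I*√19 ≈ -6.0 + 4.3589*I
Y = -75/(-6 + I*√19) (Y = (-5*15)/(-6 + I*√19) = -75/(-6 + I*√19) ≈ 8.1818 + 5.944*I)
(Y - 13*n)² = ((90/11 + 15*I*√19/11) - 13*(-2))² = ((90/11 + 15*I*√19/11) + 26)² = (376/11 + 15*I*√19/11)²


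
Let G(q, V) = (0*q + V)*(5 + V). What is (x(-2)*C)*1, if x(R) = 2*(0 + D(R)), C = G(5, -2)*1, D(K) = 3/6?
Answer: -6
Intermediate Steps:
D(K) = ½ (D(K) = 3*(⅙) = ½)
G(q, V) = V*(5 + V) (G(q, V) = (0 + V)*(5 + V) = V*(5 + V))
C = -6 (C = -2*(5 - 2)*1 = -2*3*1 = -6*1 = -6)
x(R) = 1 (x(R) = 2*(0 + ½) = 2*(½) = 1)
(x(-2)*C)*1 = (1*(-6))*1 = -6*1 = -6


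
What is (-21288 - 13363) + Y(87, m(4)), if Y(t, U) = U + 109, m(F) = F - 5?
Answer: -34543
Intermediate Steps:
m(F) = -5 + F
Y(t, U) = 109 + U
(-21288 - 13363) + Y(87, m(4)) = (-21288 - 13363) + (109 + (-5 + 4)) = -34651 + (109 - 1) = -34651 + 108 = -34543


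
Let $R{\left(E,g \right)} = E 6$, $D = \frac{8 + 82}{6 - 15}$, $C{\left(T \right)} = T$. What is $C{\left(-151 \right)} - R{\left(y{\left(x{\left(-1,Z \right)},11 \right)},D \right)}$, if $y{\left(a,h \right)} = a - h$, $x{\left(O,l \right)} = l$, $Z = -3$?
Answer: $-67$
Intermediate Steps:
$D = -10$ ($D = \frac{90}{-9} = 90 \left(- \frac{1}{9}\right) = -10$)
$R{\left(E,g \right)} = 6 E$
$C{\left(-151 \right)} - R{\left(y{\left(x{\left(-1,Z \right)},11 \right)},D \right)} = -151 - 6 \left(-3 - 11\right) = -151 - 6 \left(-14\right) = -151 - -84 = -151 + 84 = -67$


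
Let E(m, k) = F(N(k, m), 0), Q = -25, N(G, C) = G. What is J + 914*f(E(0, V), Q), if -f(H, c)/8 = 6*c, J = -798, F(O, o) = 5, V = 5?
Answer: 1096002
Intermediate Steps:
E(m, k) = 5
f(H, c) = -48*c
J + 914*f(E(0, V), Q) = -798 + 914*(-48*(-25)) = -798 + 914*1200 = -798 + 1096800 = 1096002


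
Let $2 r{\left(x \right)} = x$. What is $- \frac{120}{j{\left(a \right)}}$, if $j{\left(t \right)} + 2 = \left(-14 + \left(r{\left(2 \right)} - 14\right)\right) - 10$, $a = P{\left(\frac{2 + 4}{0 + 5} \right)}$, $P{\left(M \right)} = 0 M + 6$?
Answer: $\frac{40}{13} \approx 3.0769$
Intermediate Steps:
$r{\left(x \right)} = \frac{x}{2}$
$P{\left(M \right)} = 6$ ($P{\left(M \right)} = 0 + 6 = 6$)
$a = 6$
$j{\left(t \right)} = -39$ ($j{\left(t \right)} = -2 + \left(\left(-14 + \left(\frac{1}{2} \cdot 2 - 14\right)\right) - 10\right) = -2 + \left(\left(-14 + \left(1 - 14\right)\right) - 10\right) = -2 - 37 = -39$)
$- \frac{120}{j{\left(a \right)}} = - \frac{120}{-39} = \left(-120\right) \left(- \frac{1}{39}\right) = \frac{40}{13}$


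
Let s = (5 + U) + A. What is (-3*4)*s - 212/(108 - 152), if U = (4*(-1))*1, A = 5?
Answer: -739/11 ≈ -67.182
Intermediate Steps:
U = -4 (U = -4*1 = -4)
s = 6 (s = (5 - 4) + 5 = 1 + 5 = 6)
(-3*4)*s - 212/(108 - 152) = -3*4*6 - 212/(108 - 152) = -12*6 - 212/(-44) = -72 - 1/44*(-212) = -72 + 53/11 = -739/11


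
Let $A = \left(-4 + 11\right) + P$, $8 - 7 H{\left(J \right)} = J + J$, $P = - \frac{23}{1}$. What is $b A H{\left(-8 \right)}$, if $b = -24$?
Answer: $\frac{9216}{7} \approx 1316.6$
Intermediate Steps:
$P = -23$ ($P = \left(-23\right) 1 = -23$)
$H{\left(J \right)} = \frac{8}{7} - \frac{2 J}{7}$ ($H{\left(J \right)} = \frac{8}{7} - \frac{J + J}{7} = \frac{8}{7} - \frac{2 J}{7}$)
$A = -16$ ($A = \left(-4 + 11\right) - 23 = 7 - 23 = -16$)
$b A H{\left(-8 \right)} = \left(-24\right) \left(-16\right) \left(\frac{8}{7} - - \frac{16}{7}\right) = 384 \left(\frac{8}{7} + \frac{16}{7}\right) = 384 \cdot \frac{24}{7} = \frac{9216}{7}$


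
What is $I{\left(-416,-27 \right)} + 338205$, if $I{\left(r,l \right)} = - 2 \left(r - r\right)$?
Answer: $338205$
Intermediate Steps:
$I{\left(r,l \right)} = 0$ ($I{\left(r,l \right)} = \left(-2\right) 0 = 0$)
$I{\left(-416,-27 \right)} + 338205 = 0 + 338205 = 338205$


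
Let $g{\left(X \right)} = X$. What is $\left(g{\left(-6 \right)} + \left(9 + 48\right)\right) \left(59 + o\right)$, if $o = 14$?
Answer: $3723$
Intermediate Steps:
$\left(g{\left(-6 \right)} + \left(9 + 48\right)\right) \left(59 + o\right) = \left(-6 + \left(9 + 48\right)\right) \left(59 + 14\right) = \left(-6 + 57\right) 73 = 51 \cdot 73 = 3723$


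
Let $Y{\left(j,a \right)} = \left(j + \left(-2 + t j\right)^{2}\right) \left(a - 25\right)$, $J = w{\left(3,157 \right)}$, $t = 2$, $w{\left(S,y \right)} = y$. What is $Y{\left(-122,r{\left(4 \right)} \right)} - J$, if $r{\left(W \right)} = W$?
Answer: $-1268431$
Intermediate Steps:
$J = 157$
$Y{\left(j,a \right)} = \left(-25 + a\right) \left(j + \left(-2 + 2 j\right)^{2}\right)$ ($Y{\left(j,a \right)} = \left(j + \left(-2 + 2 j\right)^{2}\right) \left(a - 25\right) = \left(j + \left(-2 + 2 j\right)^{2}\right) \left(-25 + a\right) = \left(-25 + a\right) \left(j + \left(-2 + 2 j\right)^{2}\right)$)
$Y{\left(-122,r{\left(4 \right)} \right)} - J = \left(- 100 \left(-1 - 122\right)^{2} - -3050 + 4 \left(-122\right) + 4 \cdot 4 \left(-1 - 122\right)^{2}\right) - 157 = \left(- 100 \left(-123\right)^{2} + 3050 - 488 + 4 \cdot 4 \left(-123\right)^{2}\right) - 157 = \left(\left(-100\right) 15129 + 3050 - 488 + 4 \cdot 4 \cdot 15129\right) - 157 = \left(-1512900 + 3050 - 488 + 242064\right) - 157 = -1268274 - 157 = -1268431$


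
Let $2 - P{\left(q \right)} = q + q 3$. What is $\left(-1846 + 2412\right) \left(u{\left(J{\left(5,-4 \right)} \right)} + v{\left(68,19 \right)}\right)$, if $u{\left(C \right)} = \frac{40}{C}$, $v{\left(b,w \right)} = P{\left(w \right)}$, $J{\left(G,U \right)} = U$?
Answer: $-47544$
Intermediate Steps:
$P{\left(q \right)} = 2 - 4 q$ ($P{\left(q \right)} = 2 - \left(q + q 3\right) = 2 - \left(q + 3 q\right) = 2 - 4 q$)
$v{\left(b,w \right)} = 2 - 4 w$
$\left(-1846 + 2412\right) \left(u{\left(J{\left(5,-4 \right)} \right)} + v{\left(68,19 \right)}\right) = \left(-1846 + 2412\right) \left(\frac{40}{-4} + \left(2 - 76\right)\right) = 566 \left(40 \left(- \frac{1}{4}\right) + \left(2 - 76\right)\right) = 566 \left(-10 - 74\right) = 566 \left(-84\right) = -47544$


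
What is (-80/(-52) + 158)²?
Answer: 4301476/169 ≈ 25453.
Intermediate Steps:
(-80/(-52) + 158)² = (-80*(-1/52) + 158)² = (20/13 + 158)² = (2074/13)² = 4301476/169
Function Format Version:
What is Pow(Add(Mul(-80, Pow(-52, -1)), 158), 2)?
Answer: Rational(4301476, 169) ≈ 25453.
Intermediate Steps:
Pow(Add(Mul(-80, Pow(-52, -1)), 158), 2) = Pow(Add(Mul(-80, Rational(-1, 52)), 158), 2) = Pow(Add(Rational(20, 13), 158), 2) = Pow(Rational(2074, 13), 2) = Rational(4301476, 169)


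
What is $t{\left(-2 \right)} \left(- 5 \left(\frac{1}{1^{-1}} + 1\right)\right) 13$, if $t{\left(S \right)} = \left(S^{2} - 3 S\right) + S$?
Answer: $-1040$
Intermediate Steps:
$t{\left(S \right)} = S^{2} - 2 S$
$t{\left(-2 \right)} \left(- 5 \left(\frac{1}{1^{-1}} + 1\right)\right) 13 = - 2 \left(-2 - 2\right) \left(- 5 \left(\frac{1}{1^{-1}} + 1\right)\right) 13 = \left(-2\right) \left(-4\right) \left(- 5 \left(1^{-1} + 1\right)\right) 13 = 8 \left(- 5 \left(1 + 1\right)\right) 13 = 8 \left(\left(-5\right) 2\right) 13 = 8 \left(-10\right) 13 = \left(-80\right) 13 = -1040$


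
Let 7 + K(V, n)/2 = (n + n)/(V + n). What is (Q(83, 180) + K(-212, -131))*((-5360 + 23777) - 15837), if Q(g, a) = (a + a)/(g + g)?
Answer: -756801720/28469 ≈ -26583.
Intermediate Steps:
K(V, n) = -14 + 4*n/(V + n) (K(V, n) = -14 + 2*((n + n)/(V + n)) = -14 + 2*((2*n)/(V + n)) = -14 + 2*(2*n/(V + n)) = -14 + 4*n/(V + n))
Q(g, a) = a/g (Q(g, a) = (2*a)/((2*g)) = (2*a)*(1/(2*g)) = a/g)
(Q(83, 180) + K(-212, -131))*((-5360 + 23777) - 15837) = (180/83 + 2*(-7*(-212) - 5*(-131))/(-212 - 131))*((-5360 + 23777) - 15837) = (180*(1/83) + 2*(1484 + 655)/(-343))*(18417 - 15837) = (180/83 + 2*(-1/343)*2139)*2580 = (180/83 - 4278/343)*2580 = -293334/28469*2580 = -756801720/28469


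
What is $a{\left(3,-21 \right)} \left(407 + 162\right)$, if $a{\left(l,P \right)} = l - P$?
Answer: $13656$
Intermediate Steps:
$a{\left(3,-21 \right)} \left(407 + 162\right) = \left(3 - -21\right) \left(407 + 162\right) = \left(3 + 21\right) 569 = 24 \cdot 569 = 13656$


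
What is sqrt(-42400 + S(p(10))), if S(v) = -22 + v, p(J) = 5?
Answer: 3*I*sqrt(4713) ≈ 205.95*I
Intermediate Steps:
sqrt(-42400 + S(p(10))) = sqrt(-42400 + (-22 + 5)) = sqrt(-42400 - 17) = sqrt(-42417) = 3*I*sqrt(4713)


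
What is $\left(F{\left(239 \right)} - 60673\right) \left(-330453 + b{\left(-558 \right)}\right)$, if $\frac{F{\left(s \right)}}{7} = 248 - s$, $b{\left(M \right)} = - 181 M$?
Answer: $13907267550$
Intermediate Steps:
$F{\left(s \right)} = 1736 - 7 s$ ($F{\left(s \right)} = 7 \left(248 - s\right) = 1736 - 7 s$)
$\left(F{\left(239 \right)} - 60673\right) \left(-330453 + b{\left(-558 \right)}\right) = \left(\left(1736 - 1673\right) - 60673\right) \left(-330453 - -100998\right) = \left(\left(1736 - 1673\right) - 60673\right) \left(-330453 + 100998\right) = \left(63 - 60673\right) \left(-229455\right) = \left(-60610\right) \left(-229455\right) = 13907267550$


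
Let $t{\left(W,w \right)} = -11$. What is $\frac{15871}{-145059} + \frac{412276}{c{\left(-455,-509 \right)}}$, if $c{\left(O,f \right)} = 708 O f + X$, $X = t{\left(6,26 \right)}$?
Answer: $- \frac{2542551606595}{23785215290691} \approx -0.1069$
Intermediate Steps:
$X = -11$
$c{\left(O,f \right)} = -11 + 708 O f$ ($c{\left(O,f \right)} = 708 O f - 11 = -11 + 708 O f$)
$\frac{15871}{-145059} + \frac{412276}{c{\left(-455,-509 \right)}} = \frac{15871}{-145059} + \frac{412276}{-11 + 708 \left(-455\right) \left(-509\right)} = 15871 \left(- \frac{1}{145059}\right) + \frac{412276}{-11 + 163969260} = - \frac{15871}{145059} + \frac{412276}{163969249} = - \frac{2542551606595}{23785215290691}$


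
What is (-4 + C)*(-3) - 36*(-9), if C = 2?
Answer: 330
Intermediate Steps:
(-4 + C)*(-3) - 36*(-9) = (-4 + 2)*(-3) - 36*(-9) = -2*(-3) + 324 = 6 + 324 = 330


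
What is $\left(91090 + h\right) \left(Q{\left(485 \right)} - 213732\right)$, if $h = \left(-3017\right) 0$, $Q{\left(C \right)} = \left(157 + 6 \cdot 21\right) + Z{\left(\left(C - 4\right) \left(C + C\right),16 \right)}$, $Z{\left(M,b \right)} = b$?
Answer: $-19441611970$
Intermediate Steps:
$Q{\left(C \right)} = 299$ ($Q{\left(C \right)} = \left(157 + 6 \cdot 21\right) + 16 = \left(157 + 126\right) + 16 = 283 + 16 = 299$)
$h = 0$
$\left(91090 + h\right) \left(Q{\left(485 \right)} - 213732\right) = \left(91090 + 0\right) \left(299 - 213732\right) = 91090 \left(-213433\right) = -19441611970$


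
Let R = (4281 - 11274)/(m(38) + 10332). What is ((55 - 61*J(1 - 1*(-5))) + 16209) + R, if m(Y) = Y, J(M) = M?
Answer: 164855267/10370 ≈ 15897.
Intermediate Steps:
R = -6993/10370 (R = (4281 - 11274)/(38 + 10332) = -6993/10370 ≈ -0.67435)
((55 - 61*J(1 - 1*(-5))) + 16209) + R = ((55 - 61*(1 - 1*(-5))) + 16209) - 6993/10370 = ((55 - 61*(1 + 5)) + 16209) - 6993/10370 = ((55 - 61*6) + 16209) - 6993/10370 = ((55 - 366) + 16209) - 6993/10370 = (-311 + 16209) - 6993/10370 = 15898 - 6993/10370 = 164855267/10370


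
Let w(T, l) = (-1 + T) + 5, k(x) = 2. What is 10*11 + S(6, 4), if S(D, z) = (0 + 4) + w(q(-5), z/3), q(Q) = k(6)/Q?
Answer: 588/5 ≈ 117.60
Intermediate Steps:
q(Q) = 2/Q
w(T, l) = 4 + T
S(D, z) = 38/5 (S(D, z) = (0 + 4) + (4 + 2/(-5)) = 4 + (4 + 2*(-⅕)) = 4 + (4 - ⅖) = 4 + 18/5 = 38/5)
10*11 + S(6, 4) = 10*11 + 38/5 = 110 + 38/5 = 588/5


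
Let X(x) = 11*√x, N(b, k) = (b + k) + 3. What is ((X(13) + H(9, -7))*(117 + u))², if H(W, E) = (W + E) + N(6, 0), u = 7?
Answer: 26046944 + 3720992*√13 ≈ 3.9463e+7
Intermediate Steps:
N(b, k) = 3 + b + k
H(W, E) = 9 + E + W (H(W, E) = (W + E) + (3 + 6 + 0) = (E + W) + 9 = 9 + E + W)
((X(13) + H(9, -7))*(117 + u))² = ((11*√13 + (9 - 7 + 9))*(117 + 7))² = ((11*√13 + 11)*124)² = ((11 + 11*√13)*124)² = (1364 + 1364*√13)²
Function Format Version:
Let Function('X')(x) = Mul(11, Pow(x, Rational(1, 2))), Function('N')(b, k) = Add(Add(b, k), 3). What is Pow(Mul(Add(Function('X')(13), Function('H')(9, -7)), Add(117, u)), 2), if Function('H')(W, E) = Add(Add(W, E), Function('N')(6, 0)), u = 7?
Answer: Add(26046944, Mul(3720992, Pow(13, Rational(1, 2)))) ≈ 3.9463e+7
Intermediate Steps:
Function('N')(b, k) = Add(3, b, k)
Function('H')(W, E) = Add(9, E, W) (Function('H')(W, E) = Add(Add(W, E), Add(3, 6, 0)) = Add(Add(E, W), 9) = Add(9, E, W))
Pow(Mul(Add(Function('X')(13), Function('H')(9, -7)), Add(117, u)), 2) = Pow(Mul(Add(Mul(11, Pow(13, Rational(1, 2))), Add(9, -7, 9)), Add(117, 7)), 2) = Pow(Mul(Add(Mul(11, Pow(13, Rational(1, 2))), 11), 124), 2) = Pow(Mul(Add(11, Mul(11, Pow(13, Rational(1, 2)))), 124), 2) = Pow(Add(1364, Mul(1364, Pow(13, Rational(1, 2)))), 2)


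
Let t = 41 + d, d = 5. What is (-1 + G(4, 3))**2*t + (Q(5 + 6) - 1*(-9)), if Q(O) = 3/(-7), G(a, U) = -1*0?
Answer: 382/7 ≈ 54.571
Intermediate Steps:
G(a, U) = 0
Q(O) = -3/7 (Q(O) = 3*(-1/7) = -3/7)
t = 46 (t = 41 + 5 = 46)
(-1 + G(4, 3))**2*t + (Q(5 + 6) - 1*(-9)) = (-1 + 0)**2*46 + (-3/7 - 1*(-9)) = (-1)**2*46 + (-3/7 + 9) = 1*46 + 60/7 = 46 + 60/7 = 382/7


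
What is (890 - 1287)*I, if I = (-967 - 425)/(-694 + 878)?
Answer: 69078/23 ≈ 3003.4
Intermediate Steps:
I = -174/23 (I = -1392/184 = -1392*1/184 = -174/23 ≈ -7.5652)
(890 - 1287)*I = (890 - 1287)*(-174/23) = -397*(-174/23) = 69078/23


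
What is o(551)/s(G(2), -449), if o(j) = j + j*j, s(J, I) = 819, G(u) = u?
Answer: 101384/273 ≈ 371.37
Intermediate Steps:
o(j) = j + j²
o(551)/s(G(2), -449) = (551*(1 + 551))/819 = (551*552)*(1/819) = 304152*(1/819) = 101384/273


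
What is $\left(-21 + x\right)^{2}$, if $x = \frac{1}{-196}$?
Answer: $\frac{16949689}{38416} \approx 441.21$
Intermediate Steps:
$x = - \frac{1}{196} \approx -0.005102$
$\left(-21 + x\right)^{2} = \left(-21 - \frac{1}{196}\right)^{2} = \left(- \frac{4117}{196}\right)^{2} = \frac{16949689}{38416}$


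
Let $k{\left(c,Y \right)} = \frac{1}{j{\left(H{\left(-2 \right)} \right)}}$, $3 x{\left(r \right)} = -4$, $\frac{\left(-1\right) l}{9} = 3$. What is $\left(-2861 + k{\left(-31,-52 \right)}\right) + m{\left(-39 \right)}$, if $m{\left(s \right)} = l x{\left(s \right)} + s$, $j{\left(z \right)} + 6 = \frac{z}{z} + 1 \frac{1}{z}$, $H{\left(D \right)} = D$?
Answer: $- \frac{31506}{11} \approx -2864.2$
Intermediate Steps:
$l = -27$ ($l = \left(-9\right) 3 = -27$)
$x{\left(r \right)} = - \frac{4}{3}$ ($x{\left(r \right)} = \frac{1}{3} \left(-4\right) = - \frac{4}{3}$)
$j{\left(z \right)} = -5 + \frac{1}{z}$ ($j{\left(z \right)} = -6 + \left(\frac{z}{z} + 1 \frac{1}{z}\right) = -6 + \left(1 + \frac{1}{z}\right) = -5 + \frac{1}{z}$)
$k{\left(c,Y \right)} = - \frac{2}{11}$ ($k{\left(c,Y \right)} = \frac{1}{-5 + \frac{1}{-2}} = \frac{1}{-5 - \frac{1}{2}} = \frac{1}{- \frac{11}{2}} = - \frac{2}{11}$)
$m{\left(s \right)} = 36 + s$ ($m{\left(s \right)} = \left(-27\right) \left(- \frac{4}{3}\right) + s = 36 + s$)
$\left(-2861 + k{\left(-31,-52 \right)}\right) + m{\left(-39 \right)} = \left(-2861 - \frac{2}{11}\right) + \left(36 - 39\right) = - \frac{31473}{11} - 3 = - \frac{31506}{11}$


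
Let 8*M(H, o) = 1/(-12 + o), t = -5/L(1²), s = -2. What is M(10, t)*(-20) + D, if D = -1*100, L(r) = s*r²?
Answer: -1895/19 ≈ -99.737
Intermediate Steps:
L(r) = -2*r²
t = 5/2 (t = -5/((-2*(1²)²)) = -5/((-2*1²)) = -5/((-2*1)) = -5/(-2) = -5*(-½) = 5/2 ≈ 2.5000)
M(H, o) = 1/(8*(-12 + o))
D = -100
M(10, t)*(-20) + D = (1/(8*(-12 + 5/2)))*(-20) - 100 = (1/(8*(-19/2)))*(-20) - 100 = ((⅛)*(-2/19))*(-20) - 100 = -1/76*(-20) - 100 = 5/19 - 100 = -1895/19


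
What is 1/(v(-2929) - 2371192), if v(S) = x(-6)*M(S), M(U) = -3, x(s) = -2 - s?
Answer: -1/2371204 ≈ -4.2173e-7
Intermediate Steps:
v(S) = -12 (v(S) = (-2 - 1*(-6))*(-3) = (-2 + 6)*(-3) = 4*(-3) = -12)
1/(v(-2929) - 2371192) = 1/(-12 - 2371192) = 1/(-2371204) = -1/2371204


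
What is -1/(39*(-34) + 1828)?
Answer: -1/502 ≈ -0.0019920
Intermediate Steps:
-1/(39*(-34) + 1828) = -1/(-1326 + 1828) = -1/502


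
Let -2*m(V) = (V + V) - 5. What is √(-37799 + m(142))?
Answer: I*√151754/2 ≈ 194.78*I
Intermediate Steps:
m(V) = 5/2 - V (m(V) = -((V + V) - 5)/2 = -(2*V - 5)/2 = -(-5 + 2*V)/2 = 5/2 - V)
√(-37799 + m(142)) = √(-37799 + (5/2 - 1*142)) = √(-37799 + (5/2 - 142)) = √(-37799 - 279/2) = √(-75877/2) = I*√151754/2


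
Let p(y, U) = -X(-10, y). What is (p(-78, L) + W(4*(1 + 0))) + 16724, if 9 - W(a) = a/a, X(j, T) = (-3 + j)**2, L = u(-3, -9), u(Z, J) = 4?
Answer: 16563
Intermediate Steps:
L = 4
p(y, U) = -169 (p(y, U) = -(-3 - 10)**2 = -1*(-13)**2 = -1*169 = -169)
W(a) = 8 (W(a) = 9 - a/a = 9 - 1*1 = 9 - 1 = 8)
(p(-78, L) + W(4*(1 + 0))) + 16724 = (-169 + 8) + 16724 = -161 + 16724 = 16563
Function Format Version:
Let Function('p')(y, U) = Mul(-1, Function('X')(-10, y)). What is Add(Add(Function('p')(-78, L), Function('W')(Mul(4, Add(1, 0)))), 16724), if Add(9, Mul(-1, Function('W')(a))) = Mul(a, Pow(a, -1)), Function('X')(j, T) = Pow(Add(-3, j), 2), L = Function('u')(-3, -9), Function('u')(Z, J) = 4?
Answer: 16563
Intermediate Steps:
L = 4
Function('p')(y, U) = -169 (Function('p')(y, U) = Mul(-1, Pow(Add(-3, -10), 2)) = Mul(-1, Pow(-13, 2)) = Mul(-1, 169) = -169)
Function('W')(a) = 8 (Function('W')(a) = Add(9, Mul(-1, Mul(a, Pow(a, -1)))) = Add(9, Mul(-1, 1)) = Add(9, -1) = 8)
Add(Add(Function('p')(-78, L), Function('W')(Mul(4, Add(1, 0)))), 16724) = Add(Add(-169, 8), 16724) = Add(-161, 16724) = 16563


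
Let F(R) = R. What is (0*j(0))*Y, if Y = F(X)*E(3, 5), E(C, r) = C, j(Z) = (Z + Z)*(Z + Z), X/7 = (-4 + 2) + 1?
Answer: 0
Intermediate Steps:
X = -7 (X = 7*((-4 + 2) + 1) = 7*(-2 + 1) = 7*(-1) = -7)
j(Z) = 4*Z**2 (j(Z) = (2*Z)*(2*Z) = 4*Z**2)
Y = -21 (Y = -7*3 = -21)
(0*j(0))*Y = (0*(4*0**2))*(-21) = (0*(4*0))*(-21) = (0*0)*(-21) = 0*(-21) = 0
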